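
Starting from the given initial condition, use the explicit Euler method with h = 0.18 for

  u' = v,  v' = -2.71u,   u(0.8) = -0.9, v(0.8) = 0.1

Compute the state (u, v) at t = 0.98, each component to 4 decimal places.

-0.8820, 0.5390

Euler on (u,v): u_{n+1} = u_n + h·u', v_{n+1} = v_n + h·v'.
0.800000: (-0.900000, 0.100000); f=(0.100000, 2.439000) → (-0.882000, 0.539020)
(u(0.98), v(0.98)) ≈ (-0.8820, 0.5390)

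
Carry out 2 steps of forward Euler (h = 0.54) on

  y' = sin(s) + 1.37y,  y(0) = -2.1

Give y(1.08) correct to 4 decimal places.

-6.0789

Euler: y_{n+1} = y_n + h·f(s_n, y_n).
s=0.000000, y=-2.100000: f=-2.877000 → y ← -2.100000 + 0.54·(-2.877000) = -3.653580
s=0.540000, y=-3.653580: f=-4.491269 → y ← -3.653580 + 0.54·(-4.491269) = -6.078865
y(1.08) ≈ -6.0789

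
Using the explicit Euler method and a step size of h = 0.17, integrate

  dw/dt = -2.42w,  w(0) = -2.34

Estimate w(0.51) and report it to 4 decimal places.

Euler: w_{n+1} = w_n + h·f(t_n, w_n).
t=0.000000, w=-2.340000: f=5.662800 → w ← -2.340000 + 0.17·5.662800 = -1.377324
t=0.170000, w=-1.377324: f=3.333124 → w ← -1.377324 + 0.17·3.333124 = -0.810693
t=0.340000, w=-0.810693: f=1.961877 → w ← -0.810693 + 0.17·1.961877 = -0.477174
w(0.51) ≈ -0.4772

-0.4772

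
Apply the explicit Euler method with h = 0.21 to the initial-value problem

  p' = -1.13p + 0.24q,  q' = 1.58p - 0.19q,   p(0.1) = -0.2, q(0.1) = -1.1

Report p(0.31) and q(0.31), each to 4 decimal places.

Euler on (p,q): p_{n+1} = p_n + h·p', q_{n+1} = q_n + h·q'.
0.100000: (-0.200000, -1.100000); f=(-0.038000, -0.107000) → (-0.207980, -1.122470)
(p(0.31), q(0.31)) ≈ (-0.2080, -1.1225)

-0.2080, -1.1225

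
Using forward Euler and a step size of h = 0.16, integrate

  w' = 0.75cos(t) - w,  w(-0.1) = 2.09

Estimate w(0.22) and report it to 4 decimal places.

Euler: w_{n+1} = w_n + h·f(t_n, w_n).
t=-0.100000, w=2.090000: f=-1.343747 → w ← 2.090000 + 0.16·(-1.343747) = 1.875000
t=0.060000, w=1.875000: f=-1.126350 → w ← 1.875000 + 0.16·(-1.126350) = 1.694784
w(0.22) ≈ 1.6948

1.6948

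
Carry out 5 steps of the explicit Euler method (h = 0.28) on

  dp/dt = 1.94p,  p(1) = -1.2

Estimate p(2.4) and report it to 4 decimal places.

-10.5025

Euler: p_{n+1} = p_n + h·f(t_n, p_n).
t=1.000000, p=-1.200000: f=-2.328000 → p ← -1.200000 + 0.28·(-2.328000) = -1.851840
t=1.280000, p=-1.851840: f=-3.592570 → p ← -1.851840 + 0.28·(-3.592570) = -2.857759
t=1.560000, p=-2.857759: f=-5.544053 → p ← -2.857759 + 0.28·(-5.544053) = -4.410094
t=1.840000, p=-4.410094: f=-8.555583 → p ← -4.410094 + 0.28·(-8.555583) = -6.805658
t=2.120000, p=-6.805658: f=-13.202976 → p ← -6.805658 + 0.28·(-13.202976) = -10.502491
p(2.4) ≈ -10.5025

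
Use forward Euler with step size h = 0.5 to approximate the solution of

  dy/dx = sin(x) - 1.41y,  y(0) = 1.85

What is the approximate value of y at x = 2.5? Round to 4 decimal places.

0.6487

Euler: y_{n+1} = y_n + h·f(x_n, y_n).
x=0.000000, y=1.850000: f=-2.608500 → y ← 1.850000 + 0.5·(-2.608500) = 0.545750
x=0.500000, y=0.545750: f=-0.290082 → y ← 0.545750 + 0.5·(-0.290082) = 0.400709
x=1.000000, y=0.400709: f=0.276471 → y ← 0.400709 + 0.5·0.276471 = 0.538945
x=1.500000, y=0.538945: f=0.237583 → y ← 0.538945 + 0.5·0.237583 = 0.657736
x=2.000000, y=0.657736: f=-0.018111 → y ← 0.657736 + 0.5·(-0.018111) = 0.648681
y(2.5) ≈ 0.6487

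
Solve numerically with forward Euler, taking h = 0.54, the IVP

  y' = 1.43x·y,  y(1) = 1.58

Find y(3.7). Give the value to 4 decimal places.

166.1483

Euler: y_{n+1} = y_n + h·f(x_n, y_n).
x=1.000000, y=1.580000: f=2.259400 → y ← 1.580000 + 0.54·2.259400 = 2.800076
x=1.540000, y=2.800076: f=6.166327 → y ← 2.800076 + 0.54·6.166327 = 6.129893
x=2.080000, y=6.129893: f=18.232753 → y ← 6.129893 + 0.54·18.232753 = 15.975579
x=2.620000, y=15.975579: f=59.854106 → y ← 15.975579 + 0.54·59.854106 = 48.296797
x=3.160000, y=48.296797: f=218.243565 → y ← 48.296797 + 0.54·218.243565 = 166.148322
y(3.7) ≈ 166.1483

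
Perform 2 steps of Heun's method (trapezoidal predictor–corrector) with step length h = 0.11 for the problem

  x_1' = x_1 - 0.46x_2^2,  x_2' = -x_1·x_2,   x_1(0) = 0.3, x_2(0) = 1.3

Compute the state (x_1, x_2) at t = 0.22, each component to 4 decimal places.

Heun on (x_1,x_2): k1 = f(t_n, state_n); k2 = f(t_n + h, state_n + h·k1); state_{n+1} = state_n + (h/2)·(k1 + k2).
0.000000: (0.300000, 1.300000)
  k1 = (-0.477400, -0.390000)
  predictor → (0.247486, 1.257100)
  k2 = (-0.479452, -0.311115)
  → (0.247373, 1.261439)
0.110000: (0.247373, 1.261439)
  k1 = (-0.484592, -0.312046)
  predictor → (0.194068, 1.227114)
  k2 = (-0.498604, -0.238144)
  → (0.193297, 1.231178)
(x_1(0.22), x_2(0.22)) ≈ (0.1933, 1.2312)

0.1933, 1.2312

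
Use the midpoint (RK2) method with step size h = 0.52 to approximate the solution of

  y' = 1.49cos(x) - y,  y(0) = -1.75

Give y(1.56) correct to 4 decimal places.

Midpoint: k1 = f(x_n, y_n); k2 = f(x_n + h/2, y_n + (h/2)·k1); y_{n+1} = y_n + h·k2.
x=0.000000, y=-1.750000:
  k1 = f(0.000000, -1.750000) = 3.240000
  k2 = f(0.260000, -0.907600) = 2.347521
  y ← -1.750000 + 0.52·2.347521 = -0.529289
x=0.520000, y=-0.529289:
  k1 = f(0.520000, -0.529289) = 1.822340
  k2 = f(0.780000, -0.055481) = 1.114742
  y ← -0.529289 + 0.52·1.114742 = 0.050377
x=1.040000, y=0.050377:
  k1 = f(1.040000, 0.050377) = 0.703891
  k2 = f(1.300000, 0.233389) = 0.165185
  y ← 0.050377 + 0.52·0.165185 = 0.136273
y(1.56) ≈ 0.1363

0.1363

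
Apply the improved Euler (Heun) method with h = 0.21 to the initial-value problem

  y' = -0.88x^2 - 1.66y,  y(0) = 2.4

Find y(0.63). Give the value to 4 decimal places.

Heun: k1 = f(x_n, y_n); k2 = f(x_n + h, y_n + h·k1); y_{n+1} = y_n + (h/2)·(k1 + k2).
x=0.000000, y=2.400000:
  k1 = f(0.000000, 2.400000) = -3.984000
  k2 = f(0.210000, 1.563360) = -2.633986
  y ← 2.400000 + (0.21/2)·(-3.984000 + (-2.633986)) = 1.705112
x=0.210000, y=1.705112:
  k1 = f(0.210000, 1.705112) = -2.869293
  k2 = f(0.420000, 1.102560) = -1.985482
  y ← 1.705112 + (0.21/2)·(-2.869293 + (-1.985482)) = 1.195360
x=0.420000, y=1.195360:
  k1 = f(0.420000, 1.195360) = -2.139530
  k2 = f(0.630000, 0.746059) = -1.587730
  y ← 1.195360 + (0.21/2)·(-2.139530 + (-1.587730)) = 0.803998
y(0.63) ≈ 0.8040

0.8040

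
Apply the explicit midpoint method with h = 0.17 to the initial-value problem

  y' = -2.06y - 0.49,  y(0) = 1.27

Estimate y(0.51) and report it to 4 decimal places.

Midpoint: k1 = f(t_n, y_n); k2 = f(t_n + h/2, y_n + (h/2)·k1); y_{n+1} = y_n + h·k2.
t=0.000000, y=1.270000:
  k1 = f(0.000000, 1.270000) = -3.106200
  k2 = f(0.085000, 1.005973) = -2.562304
  y ← 1.270000 + 0.17·(-2.562304) = 0.834408
t=0.170000, y=0.834408:
  k1 = f(0.170000, 0.834408) = -2.208881
  k2 = f(0.255000, 0.646653) = -1.822106
  y ← 0.834408 + 0.17·(-1.822106) = 0.524650
t=0.340000, y=0.524650:
  k1 = f(0.340000, 0.524650) = -1.570780
  k2 = f(0.425000, 0.391134) = -1.295736
  y ← 0.524650 + 0.17·(-1.295736) = 0.304375
y(0.51) ≈ 0.3044

0.3044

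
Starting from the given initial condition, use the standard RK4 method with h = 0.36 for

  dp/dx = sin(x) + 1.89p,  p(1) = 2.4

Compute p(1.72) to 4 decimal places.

RK4: k1 = f(x_n, p_n); k2 = f(x_n + h/2, p_n + (h/2)·k1); k3 = f(x_n + h/2, p_n + (h/2)·k2); k4 = f(x_n + h, p_n + h·k3); p_{n+1} = p_n + (h/6)·(k1 + 2k2 + 2k3 + k4).
x=1.000000, p=2.400000:
  k1 = f(1.000000, 2.400000) = 5.377471
  k2 = f(1.180000, 3.367945) = 7.290022
  k3 = f(1.180000, 3.712204) = 7.940671
  k4 = f(1.360000, 5.258642) = 10.916697
  p ← 2.400000 + (0.36/6)·(k1 + 2k2 + 2k3 + k4) = 5.205333
x=1.360000, p=5.205333:
  k1 = f(1.360000, 5.205333) = 10.815944
  k2 = f(1.540000, 7.152203) = 14.517190
  k3 = f(1.540000, 7.818427) = 15.776354
  k4 = f(1.720000, 10.884821) = 21.561201
  p ← 5.205333 + (0.36/6)·(k1 + 2k2 + 2k3 + k4) = 10.783187
p(1.72) ≈ 10.7832

10.7832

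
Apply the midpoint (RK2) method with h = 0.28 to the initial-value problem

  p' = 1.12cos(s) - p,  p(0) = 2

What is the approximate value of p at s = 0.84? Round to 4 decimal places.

1.4169

Midpoint: k1 = f(s_n, p_n); k2 = f(s_n + h/2, p_n + (h/2)·k1); p_{n+1} = p_n + h·k2.
s=0.000000, p=2.000000:
  k1 = f(0.000000, 2.000000) = -0.880000
  k2 = f(0.140000, 1.876800) = -0.767758
  p ← 2.000000 + 0.28·(-0.767758) = 1.785028
s=0.280000, p=1.785028:
  k1 = f(0.280000, 1.785028) = -0.708646
  k2 = f(0.420000, 1.685817) = -0.663158
  p ← 1.785028 + 0.28·(-0.663158) = 1.599344
s=0.560000, p=1.599344:
  k1 = f(0.560000, 1.599344) = -0.650418
  k2 = f(0.700000, 1.508285) = -0.651662
  p ← 1.599344 + 0.28·(-0.651662) = 1.416878
p(0.84) ≈ 1.4169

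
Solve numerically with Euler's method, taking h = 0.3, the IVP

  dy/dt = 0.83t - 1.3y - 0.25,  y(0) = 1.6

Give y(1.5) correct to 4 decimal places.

Euler: y_{n+1} = y_n + h·f(t_n, y_n).
t=0.000000, y=1.600000: f=-2.330000 → y ← 1.600000 + 0.3·(-2.330000) = 0.901000
t=0.300000, y=0.901000: f=-1.172300 → y ← 0.901000 + 0.3·(-1.172300) = 0.549310
t=0.600000, y=0.549310: f=-0.466103 → y ← 0.549310 + 0.3·(-0.466103) = 0.409479
t=0.900000, y=0.409479: f=-0.035323 → y ← 0.409479 + 0.3·(-0.035323) = 0.398882
t=1.200000, y=0.398882: f=0.227453 → y ← 0.398882 + 0.3·0.227453 = 0.467118
y(1.5) ≈ 0.4671

0.4671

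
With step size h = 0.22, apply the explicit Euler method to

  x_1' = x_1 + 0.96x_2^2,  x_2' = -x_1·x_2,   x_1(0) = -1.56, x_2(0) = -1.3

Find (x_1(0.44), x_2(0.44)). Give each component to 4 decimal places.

Euler on (x_1,x_2): x_1_{n+1} = x_1_n + h·x_1', x_2_{n+1} = x_2_n + h·x_2'.
0.000000: (-1.560000, -1.300000); f=(0.062400, -2.028000) → (-1.546272, -1.746160)
0.220000: (-1.546272, -1.746160); f=(1.380840, -2.700038) → (-1.242487, -2.340168)
(x_1(0.44), x_2(0.44)) ≈ (-1.2425, -2.3402)

-1.2425, -2.3402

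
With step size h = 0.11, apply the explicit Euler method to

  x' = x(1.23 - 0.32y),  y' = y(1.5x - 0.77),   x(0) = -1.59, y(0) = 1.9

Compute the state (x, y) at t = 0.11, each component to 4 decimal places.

Euler on (x,y): x_{n+1} = x_n + h·x', y_{n+1} = y_n + h·y'.
0.000000: (-1.590000, 1.900000); f=(-0.988980, -5.994500) → (-1.698788, 1.240605)
(x(0.11), y(0.11)) ≈ (-1.6988, 1.2406)

-1.6988, 1.2406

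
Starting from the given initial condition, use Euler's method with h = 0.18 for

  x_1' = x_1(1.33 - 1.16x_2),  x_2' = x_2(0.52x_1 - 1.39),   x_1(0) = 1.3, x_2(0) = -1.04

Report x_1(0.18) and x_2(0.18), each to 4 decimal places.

Euler on (x_1,x_2): x_1_{n+1} = x_1_n + h·x_1', x_2_{n+1} = x_2_n + h·x_2'.
0.000000: (1.300000, -1.040000); f=(3.297320, 0.742560) → (1.893518, -0.906339)
(x_1(0.18), x_2(0.18)) ≈ (1.8935, -0.9063)

1.8935, -0.9063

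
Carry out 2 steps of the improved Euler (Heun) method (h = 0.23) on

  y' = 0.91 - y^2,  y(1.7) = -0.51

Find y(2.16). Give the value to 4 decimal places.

-0.1531

Heun: k1 = f(s_n, y_n); k2 = f(s_n + h, y_n + h·k1); y_{n+1} = y_n + (h/2)·(k1 + k2).
s=1.700000, y=-0.510000:
  k1 = f(1.700000, -0.510000) = 0.649900
  k2 = f(1.930000, -0.360523) = 0.780023
  y ← -0.510000 + (0.23/2)·(0.649900 + 0.780023) = -0.345559
s=1.930000, y=-0.345559:
  k1 = f(1.930000, -0.345559) = 0.790589
  k2 = f(2.160000, -0.163723) = 0.883195
  y ← -0.345559 + (0.23/2)·(0.790589 + 0.883195) = -0.153074
y(2.16) ≈ -0.1531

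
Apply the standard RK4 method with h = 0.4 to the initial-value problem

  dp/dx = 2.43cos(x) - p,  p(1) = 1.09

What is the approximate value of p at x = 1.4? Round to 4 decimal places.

RK4: k1 = f(x_n, p_n); k2 = f(x_n + h/2, p_n + (h/2)·k1); k3 = f(x_n + h/2, p_n + (h/2)·k2); k4 = f(x_n + h, p_n + h·k3); p_{n+1} = p_n + (h/6)·(k1 + 2k2 + 2k3 + k4).
x=1.000000, p=1.090000:
  k1 = f(1.000000, 1.090000) = 0.222935
  k2 = f(1.200000, 1.134587) = -0.254058
  k3 = f(1.200000, 1.039188) = -0.158659
  k4 = f(1.400000, 1.026536) = -0.613516
  p ← 1.090000 + (0.4/6)·(k1 + 2k2 + 2k3 + k4) = 1.008932
p(1.4) ≈ 1.0089

1.0089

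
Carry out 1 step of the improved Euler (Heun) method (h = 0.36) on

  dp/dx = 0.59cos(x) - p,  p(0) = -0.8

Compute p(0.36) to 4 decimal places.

Heun: k1 = f(x_n, p_n); k2 = f(x_n + h, p_n + h·k1); p_{n+1} = p_n + (h/2)·(k1 + k2).
x=0.000000, p=-0.800000:
  k1 = f(0.000000, -0.800000) = 1.390000
  k2 = f(0.360000, -0.299600) = 0.851779
  p ← -0.800000 + (0.36/2)·(1.390000 + 0.851779) = -0.396480
p(0.36) ≈ -0.3965

-0.3965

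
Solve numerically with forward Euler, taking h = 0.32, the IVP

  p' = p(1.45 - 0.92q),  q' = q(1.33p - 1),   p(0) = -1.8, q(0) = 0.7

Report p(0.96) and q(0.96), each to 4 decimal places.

-4.8949, -0.0128

Euler on (p,q): p_{n+1} = p_n + h·p', q_{n+1} = q_n + h·q'.
0.000000: (-1.800000, 0.700000); f=(-1.450800, -2.375800) → (-2.264256, -0.060256)
0.320000: (-2.264256, -0.060256); f=(-3.408691, 0.241715) → (-3.355037, 0.017093)
0.640000: (-3.355037, 0.017093); f=(-4.812045, -0.093364) → (-4.894892, -0.012784)
(p(0.96), q(0.96)) ≈ (-4.8949, -0.0128)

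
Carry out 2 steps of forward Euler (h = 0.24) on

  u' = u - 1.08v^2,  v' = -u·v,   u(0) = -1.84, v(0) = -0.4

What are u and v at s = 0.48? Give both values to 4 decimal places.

Euler on (u,v): u_{n+1} = u_n + h·u', v_{n+1} = v_n + h·v'.
0.000000: (-1.840000, -0.400000); f=(-2.012800, -0.736000) → (-2.323072, -0.576640)
0.240000: (-2.323072, -0.576640); f=(-2.682187, -1.339576) → (-2.966797, -0.898138)
(u(0.48), v(0.48)) ≈ (-2.9668, -0.8981)

-2.9668, -0.8981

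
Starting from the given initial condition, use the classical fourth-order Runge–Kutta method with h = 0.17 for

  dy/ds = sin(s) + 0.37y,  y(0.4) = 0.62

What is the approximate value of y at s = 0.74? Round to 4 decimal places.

RK4: k1 = f(s_n, y_n); k2 = f(s_n + h/2, y_n + (h/2)·k1); k3 = f(s_n + h/2, y_n + (h/2)·k2); k4 = f(s_n + h, y_n + h·k3); y_{n+1} = y_n + (h/6)·(k1 + 2k2 + 2k3 + k4).
s=0.400000, y=0.620000:
  k1 = f(0.400000, 0.620000) = 0.618818
  k2 = f(0.485000, 0.672600) = 0.715070
  k3 = f(0.485000, 0.680781) = 0.718097
  k4 = f(0.570000, 0.742077) = 0.814200
  y ← 0.620000 + (0.17/6)·(k1 + 2k2 + 2k3 + k4) = 0.741815
s=0.570000, y=0.741815:
  k1 = f(0.570000, 0.741815) = 0.814104
  k2 = f(0.655000, 0.811014) = 0.909234
  k3 = f(0.655000, 0.819100) = 0.912226
  k4 = f(0.740000, 0.896893) = 1.006138
  y ← 0.741815 + (0.17/6)·(k1 + 2k2 + 2k3 + k4) = 0.896605
y(0.74) ≈ 0.8966

0.8966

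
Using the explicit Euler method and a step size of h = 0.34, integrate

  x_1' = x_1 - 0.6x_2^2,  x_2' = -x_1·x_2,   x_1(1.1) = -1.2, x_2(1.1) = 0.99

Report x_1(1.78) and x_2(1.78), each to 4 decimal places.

Euler on (x_1,x_2): x_1_{n+1} = x_1_n + h·x_1', x_2_{n+1} = x_2_n + h·x_2'.
1.100000: (-1.200000, 0.990000); f=(-1.788060, 1.188000) → (-1.807940, 1.393920)
1.440000: (-1.807940, 1.393920); f=(-2.973748, 2.520124) → (-2.819015, 2.250762)
(x_1(1.78), x_2(1.78)) ≈ (-2.8190, 2.2508)

-2.8190, 2.2508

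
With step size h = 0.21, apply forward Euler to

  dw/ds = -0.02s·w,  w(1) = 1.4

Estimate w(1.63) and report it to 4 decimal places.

Euler: w_{n+1} = w_n + h·f(s_n, w_n).
s=1.000000, w=1.400000: f=-0.028000 → w ← 1.400000 + 0.21·(-0.028000) = 1.394120
s=1.210000, w=1.394120: f=-0.033738 → w ← 1.394120 + 0.21·(-0.033738) = 1.387035
s=1.420000, w=1.387035: f=-0.039392 → w ← 1.387035 + 0.21·(-0.039392) = 1.378763
w(1.63) ≈ 1.3788

1.3788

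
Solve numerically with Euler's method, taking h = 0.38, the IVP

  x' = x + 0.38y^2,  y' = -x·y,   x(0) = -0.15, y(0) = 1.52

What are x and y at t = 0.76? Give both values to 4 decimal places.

0.5475, 1.5293

Euler on (x,y): x_{n+1} = x_n + h·x', y_{n+1} = y_n + h·y'.
0.000000: (-0.150000, 1.520000); f=(0.727952, 0.228000) → (0.126622, 1.606640)
0.380000: (0.126622, 1.606640); f=(1.107513, -0.203436) → (0.547477, 1.529334)
(x(0.76), y(0.76)) ≈ (0.5475, 1.5293)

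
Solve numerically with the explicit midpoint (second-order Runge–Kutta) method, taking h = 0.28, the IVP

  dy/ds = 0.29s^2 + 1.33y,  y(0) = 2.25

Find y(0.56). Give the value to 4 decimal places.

4.6947

Midpoint: k1 = f(s_n, y_n); k2 = f(s_n + h/2, y_n + (h/2)·k1); y_{n+1} = y_n + h·k2.
s=0.000000, y=2.250000:
  k1 = f(0.000000, 2.250000) = 2.992500
  k2 = f(0.140000, 2.668950) = 3.555388
  y ← 2.250000 + 0.28·3.555388 = 3.245509
s=0.280000, y=3.245509:
  k1 = f(0.280000, 3.245509) = 4.339262
  k2 = f(0.420000, 3.853005) = 5.175653
  y ← 3.245509 + 0.28·5.175653 = 4.694691
y(0.56) ≈ 4.6947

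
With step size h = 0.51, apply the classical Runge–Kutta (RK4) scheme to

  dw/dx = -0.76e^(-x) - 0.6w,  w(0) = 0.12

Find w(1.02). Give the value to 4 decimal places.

RK4: k1 = f(x_n, w_n); k2 = f(x_n + h/2, w_n + (h/2)·k1); k3 = f(x_n + h/2, w_n + (h/2)·k2); k4 = f(x_n + h, w_n + h·k3); w_{n+1} = w_n + (h/6)·(k1 + 2k2 + 2k3 + k4).
x=0.000000, w=0.120000:
  k1 = f(0.000000, 0.120000) = -0.832000
  k2 = f(0.255000, -0.092160) = -0.533641
  k3 = f(0.255000, -0.016078) = -0.579290
  k4 = f(0.510000, -0.175438) = -0.351114
  w ← 0.120000 + (0.51/6)·(k1 + 2k2 + 2k3 + k4) = -0.169763
x=0.510000, w=-0.169763:
  k1 = f(0.510000, -0.169763) = -0.354519
  k2 = f(0.765000, -0.260165) = -0.197555
  k3 = f(0.765000, -0.220139) = -0.221570
  k4 = f(1.020000, -0.282764) = -0.104394
  w ← -0.169763 + (0.51/6)·(k1 + 2k2 + 2k3 + k4) = -0.280022
w(1.02) ≈ -0.2800

-0.2800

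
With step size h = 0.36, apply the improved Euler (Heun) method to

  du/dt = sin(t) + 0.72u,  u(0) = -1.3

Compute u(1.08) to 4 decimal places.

Heun: k1 = f(t_n, u_n); k2 = f(t_n + h, u_n + h·k1); u_{n+1} = u_n + (h/2)·(k1 + k2).
t=0.000000, u=-1.300000:
  k1 = f(0.000000, -1.300000) = -0.936000
  k2 = f(0.360000, -1.636960) = -0.826337
  u ← -1.300000 + (0.36/2)·(-0.936000 + (-0.826337)) = -1.617221
t=0.360000, u=-1.617221:
  k1 = f(0.360000, -1.617221) = -0.812125
  k2 = f(0.720000, -1.909586) = -0.715517
  u ← -1.617221 + (0.36/2)·(-0.812125 + (-0.715517)) = -1.892196
t=0.720000, u=-1.892196:
  k1 = f(0.720000, -1.892196) = -0.702997
  k2 = f(1.080000, -2.145275) = -0.662640
  u ← -1.892196 + (0.36/2)·(-0.702997 + (-0.662640)) = -2.138011
u(1.08) ≈ -2.1380

-2.1380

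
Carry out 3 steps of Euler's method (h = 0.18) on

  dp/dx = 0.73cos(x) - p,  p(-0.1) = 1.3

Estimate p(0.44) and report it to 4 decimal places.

Euler: p_{n+1} = p_n + h·f(x_n, p_n).
x=-0.100000, p=1.300000: f=-0.573647 → p ← 1.300000 + 0.18·(-0.573647) = 1.196744
x=0.080000, p=1.196744: f=-0.469078 → p ← 1.196744 + 0.18·(-0.469078) = 1.112309
x=0.260000, p=1.112309: f=-0.406845 → p ← 1.112309 + 0.18·(-0.406845) = 1.039077
p(0.44) ≈ 1.0391

1.0391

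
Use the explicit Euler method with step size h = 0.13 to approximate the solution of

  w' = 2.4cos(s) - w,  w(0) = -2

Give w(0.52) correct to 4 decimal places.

Euler: w_{n+1} = w_n + h·f(s_n, w_n).
s=0.000000, w=-2.000000: f=4.400000 → w ← -2.000000 + 0.13·4.400000 = -1.428000
s=0.130000, w=-1.428000: f=3.807749 → w ← -1.428000 + 0.13·3.807749 = -0.932993
s=0.260000, w=-0.932993: f=3.252329 → w ← -0.932993 + 0.13·3.252329 = -0.510190
s=0.390000, w=-0.510190: f=2.729972 → w ← -0.510190 + 0.13·2.729972 = -0.155294
w(0.52) ≈ -0.1553

-0.1553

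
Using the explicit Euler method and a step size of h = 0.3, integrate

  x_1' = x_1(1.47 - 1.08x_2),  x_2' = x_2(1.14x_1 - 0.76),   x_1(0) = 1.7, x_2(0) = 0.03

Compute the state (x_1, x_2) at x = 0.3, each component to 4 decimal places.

Euler on (x_1,x_2): x_1_{n+1} = x_1_n + h·x_1', x_2_{n+1} = x_2_n + h·x_2'.
0.000000: (1.700000, 0.030000); f=(2.443920, 0.035340) → (2.433176, 0.040602)
(x_1(0.3), x_2(0.3)) ≈ (2.4332, 0.0406)

2.4332, 0.0406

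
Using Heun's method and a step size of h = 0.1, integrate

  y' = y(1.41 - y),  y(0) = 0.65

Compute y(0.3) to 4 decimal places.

0.7983

Heun: k1 = f(x_n, y_n); k2 = f(x_n + h, y_n + h·k1); y_{n+1} = y_n + (h/2)·(k1 + k2).
x=0.000000, y=0.650000:
  k1 = f(0.000000, 0.650000) = 0.494000
  k2 = f(0.100000, 0.699400) = 0.496994
  y ← 0.650000 + (0.1/2)·(0.494000 + 0.496994) = 0.699550
x=0.100000, y=0.699550:
  k1 = f(0.100000, 0.699550) = 0.496995
  k2 = f(0.200000, 0.749249) = 0.495067
  y ← 0.699550 + (0.1/2)·(0.496995 + 0.495067) = 0.749153
x=0.200000, y=0.749153:
  k1 = f(0.200000, 0.749153) = 0.495076
  k2 = f(0.300000, 0.798660) = 0.488253
  y ← 0.749153 + (0.1/2)·(0.495076 + 0.488253) = 0.798319
y(0.3) ≈ 0.7983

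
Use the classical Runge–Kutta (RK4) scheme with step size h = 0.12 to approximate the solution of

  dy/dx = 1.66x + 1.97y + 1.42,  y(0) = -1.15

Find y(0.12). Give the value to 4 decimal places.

RK4: k1 = f(x_n, y_n); k2 = f(x_n + h/2, y_n + (h/2)·k1); k3 = f(x_n + h/2, y_n + (h/2)·k2); k4 = f(x_n + h, y_n + h·k3); y_{n+1} = y_n + (h/6)·(k1 + 2k2 + 2k3 + k4).
x=0.000000, y=-1.150000:
  k1 = f(0.000000, -1.150000) = -0.845500
  k2 = f(0.060000, -1.200730) = -0.845838
  k3 = f(0.060000, -1.200750) = -0.845878
  k4 = f(0.120000, -1.251505) = -0.846266
  y ← -1.150000 + (0.12/6)·(k1 + 2k2 + 2k3 + k4) = -1.251504
y(0.12) ≈ -1.2515

-1.2515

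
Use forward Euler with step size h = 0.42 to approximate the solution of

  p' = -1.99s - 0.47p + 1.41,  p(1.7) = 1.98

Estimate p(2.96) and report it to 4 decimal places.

Euler: p_{n+1} = p_n + h·f(s_n, p_n).
s=1.700000, p=1.980000: f=-2.903600 → p ← 1.980000 + 0.42·(-2.903600) = 0.760488
s=2.120000, p=0.760488: f=-3.166229 → p ← 0.760488 + 0.42·(-3.166229) = -0.569328
s=2.540000, p=-0.569328: f=-3.377016 → p ← -0.569328 + 0.42·(-3.377016) = -1.987675
p(2.96) ≈ -1.9877

-1.9877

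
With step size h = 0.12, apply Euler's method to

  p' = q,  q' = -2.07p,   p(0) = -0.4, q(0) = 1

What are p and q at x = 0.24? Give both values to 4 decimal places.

Euler on (p,q): p_{n+1} = p_n + h·p', q_{n+1} = q_n + h·q'.
0.000000: (-0.400000, 1.000000); f=(1.000000, 0.828000) → (-0.280000, 1.099360)
0.120000: (-0.280000, 1.099360); f=(1.099360, 0.579600) → (-0.148077, 1.168912)
(p(0.24), q(0.24)) ≈ (-0.1481, 1.1689)

-0.1481, 1.1689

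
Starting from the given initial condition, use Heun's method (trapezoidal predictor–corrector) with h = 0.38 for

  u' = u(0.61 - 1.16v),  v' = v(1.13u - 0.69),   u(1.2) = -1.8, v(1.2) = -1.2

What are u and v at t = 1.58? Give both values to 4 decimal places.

Heun on (u,v): k1 = f(t_n, state_n); k2 = f(t_n + h, state_n + h·k1); state_{n+1} = state_n + (h/2)·(k1 + k2).
1.200000: (-1.800000, -1.200000)
  k1 = (-3.603600, 3.268800)
  predictor → (-3.169368, 0.042144)
  k2 = (-1.778373, -0.180013)
  → (-2.822575, -0.613131)
(u(1.58), v(1.58)) ≈ (-2.8226, -0.6131)

-2.8226, -0.6131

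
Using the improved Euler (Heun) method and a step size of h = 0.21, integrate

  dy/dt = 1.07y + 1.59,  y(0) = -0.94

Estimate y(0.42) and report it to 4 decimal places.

-0.6330

Heun: k1 = f(t_n, y_n); k2 = f(t_n + h, y_n + h·k1); y_{n+1} = y_n + (h/2)·(k1 + k2).
t=0.000000, y=-0.940000:
  k1 = f(0.000000, -0.940000) = 0.584200
  k2 = f(0.210000, -0.817318) = 0.715470
  y ← -0.940000 + (0.21/2)·(0.584200 + 0.715470) = -0.803535
t=0.210000, y=-0.803535:
  k1 = f(0.210000, -0.803535) = 0.730218
  k2 = f(0.420000, -0.650189) = 0.894298
  y ← -0.803535 + (0.21/2)·(0.730218 + 0.894298) = -0.632961
y(0.42) ≈ -0.6330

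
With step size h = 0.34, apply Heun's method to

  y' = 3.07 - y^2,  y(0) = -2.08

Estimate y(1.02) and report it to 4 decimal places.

-86.4418

Heun: k1 = f(s_n, y_n); k2 = f(s_n + h, y_n + h·k1); y_{n+1} = y_n + (h/2)·(k1 + k2).
s=0.000000, y=-2.080000:
  k1 = f(0.000000, -2.080000) = -1.256400
  k2 = f(0.340000, -2.507176) = -3.215931
  y ← -2.080000 + (0.34/2)·(-1.256400 + (-3.215931)) = -2.840296
s=0.340000, y=-2.840296:
  k1 = f(0.340000, -2.840296) = -4.997283
  k2 = f(0.680000, -4.539373) = -17.535905
  y ← -2.840296 + (0.34/2)·(-4.997283 + (-17.535905)) = -6.670938
s=0.680000, y=-6.670938:
  k1 = f(0.680000, -6.670938) = -41.431418
  k2 = f(1.020000, -20.757620) = -427.808803
  y ← -6.670938 + (0.34/2)·(-41.431418 + (-427.808803)) = -86.441776
y(1.02) ≈ -86.4418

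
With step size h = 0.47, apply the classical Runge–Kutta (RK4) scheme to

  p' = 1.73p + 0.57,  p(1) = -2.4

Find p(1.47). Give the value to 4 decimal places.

RK4: k1 = f(t_n, p_n); k2 = f(t_n + h/2, p_n + (h/2)·k1); k3 = f(t_n + h/2, p_n + (h/2)·k2); k4 = f(t_n + h, p_n + h·k3); p_{n+1} = p_n + (h/6)·(k1 + 2k2 + 2k3 + k4).
t=1.000000, p=-2.400000:
  k1 = f(1.000000, -2.400000) = -3.582000
  k2 = f(1.235000, -3.241770) = -5.038262
  k3 = f(1.235000, -3.583992) = -5.630305
  k4 = f(1.470000, -5.046244) = -8.160001
  p ← -2.400000 + (0.47/6)·(k1 + 2k2 + 2k3 + k4) = -4.991199
p(1.47) ≈ -4.9912

-4.9912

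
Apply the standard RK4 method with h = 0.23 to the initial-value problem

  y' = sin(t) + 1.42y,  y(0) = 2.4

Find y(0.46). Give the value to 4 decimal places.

RK4: k1 = f(t_n, y_n); k2 = f(t_n + h/2, y_n + (h/2)·k1); k3 = f(t_n + h/2, y_n + (h/2)·k2); k4 = f(t_n + h, y_n + h·k3); y_{n+1} = y_n + (h/6)·(k1 + 2k2 + 2k3 + k4).
t=0.000000, y=2.400000:
  k1 = f(0.000000, 2.400000) = 3.408000
  k2 = f(0.115000, 2.791920) = 4.079273
  k3 = f(0.115000, 2.869116) = 4.188892
  k4 = f(0.230000, 3.363445) = 5.004070
  y ← 2.400000 + (0.23/6)·(k1 + 2k2 + 2k3 + k4) = 3.356355
t=0.230000, y=3.356355:
  k1 = f(0.230000, 3.356355) = 4.994002
  k2 = f(0.345000, 3.930666) = 5.919742
  k3 = f(0.345000, 4.037126) = 6.070915
  k4 = f(0.460000, 4.752666) = 7.192734
  y ← 3.356355 + (0.23/6)·(k1 + 2k2 + 2k3 + k4) = 4.742797
y(0.46) ≈ 4.7428

4.7428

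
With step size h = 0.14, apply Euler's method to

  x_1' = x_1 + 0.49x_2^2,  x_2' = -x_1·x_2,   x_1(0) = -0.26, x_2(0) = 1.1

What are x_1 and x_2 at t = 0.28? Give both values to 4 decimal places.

-0.1541, 1.1741

Euler on (x_1,x_2): x_1_{n+1} = x_1_n + h·x_1', x_2_{n+1} = x_2_n + h·x_2'.
0.000000: (-0.260000, 1.100000); f=(0.332900, 0.286000) → (-0.213394, 1.140040)
0.140000: (-0.213394, 1.140040); f=(0.423455, 0.243278) → (-0.154110, 1.174099)
(x_1(0.28), x_2(0.28)) ≈ (-0.1541, 1.1741)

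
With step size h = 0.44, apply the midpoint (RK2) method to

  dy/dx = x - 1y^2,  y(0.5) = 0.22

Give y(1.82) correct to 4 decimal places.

1.1047

Midpoint: k1 = f(x_n, y_n); k2 = f(x_n + h/2, y_n + (h/2)·k1); y_{n+1} = y_n + h·k2.
x=0.500000, y=0.220000:
  k1 = f(0.500000, 0.220000) = 0.451600
  k2 = f(0.720000, 0.319352) = 0.618014
  y ← 0.220000 + 0.44·0.618014 = 0.491926
x=0.940000, y=0.491926:
  k1 = f(0.940000, 0.491926) = 0.698009
  k2 = f(1.160000, 0.645488) = 0.743345
  y ← 0.491926 + 0.44·0.743345 = 0.818998
x=1.380000, y=0.818998:
  k1 = f(1.380000, 0.818998) = 0.709242
  k2 = f(1.600000, 0.975031) = 0.649314
  y ← 0.818998 + 0.44·0.649314 = 1.104696
y(1.82) ≈ 1.1047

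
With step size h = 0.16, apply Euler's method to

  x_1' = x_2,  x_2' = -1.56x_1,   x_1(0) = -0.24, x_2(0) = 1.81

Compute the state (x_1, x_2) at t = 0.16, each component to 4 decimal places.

Euler on (x_1,x_2): x_1_{n+1} = x_1_n + h·x_1', x_2_{n+1} = x_2_n + h·x_2'.
0.000000: (-0.240000, 1.810000); f=(1.810000, 0.374400) → (0.049600, 1.869904)
(x_1(0.16), x_2(0.16)) ≈ (0.0496, 1.8699)

0.0496, 1.8699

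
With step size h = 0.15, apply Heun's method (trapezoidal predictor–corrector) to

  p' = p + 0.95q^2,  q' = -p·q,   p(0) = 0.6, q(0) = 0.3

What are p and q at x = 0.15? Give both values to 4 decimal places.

Heun on (p,q): k1 = f(x_n, state_n); k2 = f(x_n + h, state_n + h·k1); state_{n+1} = state_n + (h/2)·(k1 + k2).
0.000000: (0.600000, 0.300000)
  k1 = (0.685500, -0.180000)
  predictor → (0.702825, 0.273000)
  k2 = (0.773628, -0.191871)
  → (0.709435, 0.272110)
(p(0.15), q(0.15)) ≈ (0.7094, 0.2721)

0.7094, 0.2721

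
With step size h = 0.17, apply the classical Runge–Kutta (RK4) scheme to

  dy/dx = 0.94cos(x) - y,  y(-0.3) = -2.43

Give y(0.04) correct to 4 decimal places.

RK4: k1 = f(x_n, y_n); k2 = f(x_n + h/2, y_n + (h/2)·k1); k3 = f(x_n + h/2, y_n + (h/2)·k2); k4 = f(x_n + h, y_n + h·k3); y_{n+1} = y_n + (h/6)·(k1 + 2k2 + 2k3 + k4).
x=-0.300000, y=-2.430000:
  k1 = f(-0.300000, -2.430000) = 3.328016
  k2 = f(-0.215000, -2.147119) = 3.065476
  k3 = f(-0.215000, -2.169435) = 3.087792
  k4 = f(-0.130000, -1.905075) = 2.837143
  y ← -2.430000 + (0.17/6)·(k1 + 2k2 + 2k3 + k4) = -1.906635
x=-0.130000, y=-1.906635:
  k1 = f(-0.130000, -1.906635) = 2.838703
  k2 = f(-0.045000, -1.665345) = 2.604394
  k3 = f(-0.045000, -1.685262) = 2.624310
  k4 = f(0.040000, -1.460503) = 2.399751
  y ← -1.906635 + (0.17/6)·(k1 + 2k2 + 2k3 + k4) = -1.461919
y(0.04) ≈ -1.4619

-1.4619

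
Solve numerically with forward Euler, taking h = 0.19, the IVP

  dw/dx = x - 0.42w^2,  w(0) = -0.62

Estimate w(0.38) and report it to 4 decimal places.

Euler: w_{n+1} = w_n + h·f(x_n, w_n).
x=0.000000, w=-0.620000: f=-0.161448 → w ← -0.620000 + 0.19·(-0.161448) = -0.650675
x=0.190000, w=-0.650675: f=0.012181 → w ← -0.650675 + 0.19·0.012181 = -0.648361
w(0.38) ≈ -0.6484

-0.6484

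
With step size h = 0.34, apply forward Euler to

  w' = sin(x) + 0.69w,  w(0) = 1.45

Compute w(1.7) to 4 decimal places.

Euler: w_{n+1} = w_n + h·f(x_n, w_n).
x=0.000000, w=1.450000: f=1.000500 → w ← 1.450000 + 0.34·1.000500 = 1.790170
x=0.340000, w=1.790170: f=1.568704 → w ← 1.790170 + 0.34·1.568704 = 2.323529
x=0.680000, w=2.323529: f=2.232028 → w ← 2.323529 + 0.34·2.232028 = 3.082419
x=1.020000, w=3.082419: f=2.978977 → w ← 3.082419 + 0.34·2.978977 = 4.095271
x=1.360000, w=4.095271: f=3.803602 → w ← 4.095271 + 0.34·3.803602 = 5.388496
w(1.7) ≈ 5.3885

5.3885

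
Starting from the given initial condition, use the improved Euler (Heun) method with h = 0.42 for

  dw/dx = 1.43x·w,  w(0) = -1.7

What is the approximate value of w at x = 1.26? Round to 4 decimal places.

Heun: k1 = f(x_n, w_n); k2 = f(x_n + h, w_n + h·k1); w_{n+1} = w_n + (h/2)·(k1 + k2).
x=0.000000, w=-1.700000:
  k1 = f(0.000000, -1.700000) = 0.000000
  k2 = f(0.420000, -1.700000) = -1.021020
  w ← -1.700000 + (0.42/2)·(0.000000 + (-1.021020)) = -1.914414
x=0.420000, w=-1.914414:
  k1 = f(0.420000, -1.914414) = -1.149797
  k2 = f(0.840000, -2.397329) = -2.879672
  w ← -1.914414 + (0.42/2)·(-1.149797 + (-2.879672)) = -2.760603
x=0.840000, w=-2.760603:
  k1 = f(0.840000, -2.760603) = -3.316036
  k2 = f(1.260000, -4.153338) = -7.483484
  w ← -2.760603 + (0.42/2)·(-3.316036 + (-7.483484)) = -5.028502
w(1.26) ≈ -5.0285

-5.0285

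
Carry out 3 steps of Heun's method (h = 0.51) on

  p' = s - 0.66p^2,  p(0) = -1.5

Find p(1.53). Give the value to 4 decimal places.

-102.0414

Heun: k1 = f(s_n, p_n); k2 = f(s_n + h, p_n + h·k1); p_{n+1} = p_n + (h/2)·(k1 + k2).
s=0.000000, p=-1.500000:
  k1 = f(0.000000, -1.500000) = -1.485000
  k2 = f(0.510000, -2.257350) = -2.853115
  p ← -1.500000 + (0.51/2)·(-1.485000 + (-2.853115)) = -2.606219
s=0.510000, p=-2.606219:
  k1 = f(0.510000, -2.606219) = -3.972970
  k2 = f(1.020000, -4.632434) = -13.143235
  p ← -2.606219 + (0.51/2)·(-3.972970 + (-13.143235)) = -6.970852
s=1.020000, p=-6.970852:
  k1 = f(1.020000, -6.970852) = -31.051231
  k2 = f(1.530000, -22.806980) = -341.774492
  p ← -6.970852 + (0.51/2)·(-31.051231 + (-341.774492)) = -102.041411
p(1.53) ≈ -102.0414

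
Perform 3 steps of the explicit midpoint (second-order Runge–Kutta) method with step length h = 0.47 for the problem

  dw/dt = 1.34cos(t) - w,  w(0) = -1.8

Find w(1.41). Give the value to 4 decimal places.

0.0959

Midpoint: k1 = f(t_n, w_n); k2 = f(t_n + h/2, w_n + (h/2)·k1); w_{n+1} = w_n + h·k2.
t=0.000000, w=-1.800000:
  k1 = f(0.000000, -1.800000) = 3.140000
  k2 = f(0.235000, -1.062100) = 2.365269
  w ← -1.800000 + 0.47·2.365269 = -0.688323
t=0.470000, w=-0.688323:
  k1 = f(0.470000, -0.688323) = 1.883025
  k2 = f(0.705000, -0.245813) = 1.266372
  w ← -0.688323 + 0.47·1.266372 = -0.093129
t=0.940000, w=-0.093129:
  k1 = f(0.940000, -0.093129) = 0.883445
  k2 = f(1.175000, 0.114481) = 0.402147
  w ← -0.093129 + 0.47·0.402147 = 0.095880
w(1.41) ≈ 0.0959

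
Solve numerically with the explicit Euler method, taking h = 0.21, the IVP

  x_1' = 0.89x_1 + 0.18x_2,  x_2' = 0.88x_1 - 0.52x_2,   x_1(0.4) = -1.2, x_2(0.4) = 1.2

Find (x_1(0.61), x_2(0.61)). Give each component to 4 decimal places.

Euler on (x_1,x_2): x_1_{n+1} = x_1_n + h·x_1', x_2_{n+1} = x_2_n + h·x_2'.
0.400000: (-1.200000, 1.200000); f=(-0.852000, -1.680000) → (-1.378920, 0.847200)
(x_1(0.61), x_2(0.61)) ≈ (-1.3789, 0.8472)

-1.3789, 0.8472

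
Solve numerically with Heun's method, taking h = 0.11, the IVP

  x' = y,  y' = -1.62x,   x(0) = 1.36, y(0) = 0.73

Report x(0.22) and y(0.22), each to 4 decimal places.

Heun on (x,y): k1 = f(t_n, state_n); k2 = f(t_n + h, state_n + h·k1); state_{n+1} = state_n + (h/2)·(k1 + k2).
0.000000: (1.360000, 0.730000)
  k1 = (0.730000, -2.203200)
  predictor → (1.440300, 0.487648)
  k2 = (0.487648, -2.333286)
  → (1.426971, 0.480493)
0.110000: (1.426971, 0.480493)
  k1 = (0.480493, -2.311692)
  predictor → (1.479825, 0.226207)
  k2 = (0.226207, -2.397316)
  → (1.465839, 0.221498)
(x(0.22), y(0.22)) ≈ (1.4658, 0.2215)

1.4658, 0.2215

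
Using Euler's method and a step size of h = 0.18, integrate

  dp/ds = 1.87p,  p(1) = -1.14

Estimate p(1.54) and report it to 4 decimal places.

Euler: p_{n+1} = p_n + h·f(s_n, p_n).
s=1.000000, p=-1.140000: f=-2.131800 → p ← -1.140000 + 0.18·(-2.131800) = -1.523724
s=1.180000, p=-1.523724: f=-2.849364 → p ← -1.523724 + 0.18·(-2.849364) = -2.036609
s=1.360000, p=-2.036609: f=-3.808460 → p ← -2.036609 + 0.18·(-3.808460) = -2.722132
p(1.54) ≈ -2.7221

-2.7221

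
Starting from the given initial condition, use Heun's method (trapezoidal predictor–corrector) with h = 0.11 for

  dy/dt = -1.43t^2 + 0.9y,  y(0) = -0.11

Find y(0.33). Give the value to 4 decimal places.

Heun: k1 = f(t_n, y_n); k2 = f(t_n + h, y_n + h·k1); y_{n+1} = y_n + (h/2)·(k1 + k2).
t=0.000000, y=-0.110000:
  k1 = f(0.000000, -0.110000) = -0.099000
  k2 = f(0.110000, -0.120890) = -0.126104
  y ← -0.110000 + (0.11/2)·(-0.099000 + (-0.126104)) = -0.122381
t=0.110000, y=-0.122381:
  k1 = f(0.110000, -0.122381) = -0.127446
  k2 = f(0.220000, -0.136400) = -0.191972
  y ← -0.122381 + (0.11/2)·(-0.127446 + (-0.191972)) = -0.139949
t=0.220000, y=-0.139949:
  k1 = f(0.220000, -0.139949) = -0.195166
  k2 = f(0.330000, -0.161417) = -0.301002
  y ← -0.139949 + (0.11/2)·(-0.195166 + (-0.301002)) = -0.167238
y(0.33) ≈ -0.1672

-0.1672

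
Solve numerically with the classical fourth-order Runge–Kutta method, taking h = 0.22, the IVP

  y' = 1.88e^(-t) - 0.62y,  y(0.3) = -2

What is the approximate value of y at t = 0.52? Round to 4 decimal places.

RK4: k1 = f(t_n, y_n); k2 = f(t_n + h/2, y_n + (h/2)·k1); k3 = f(t_n + h/2, y_n + (h/2)·k2); k4 = f(t_n + h, y_n + h·k3); y_{n+1} = y_n + (h/6)·(k1 + 2k2 + 2k3 + k4).
t=0.300000, y=-2.000000:
  k1 = f(0.300000, -2.000000) = 2.632738
  k2 = f(0.410000, -1.710399) = 2.308110
  k3 = f(0.410000, -1.746108) = 2.330249
  k4 = f(0.520000, -1.487345) = 2.039853
  y ← -2.000000 + (0.22/6)·(k1 + 2k2 + 2k3 + k4) = -1.488525
y(0.52) ≈ -1.4885

-1.4885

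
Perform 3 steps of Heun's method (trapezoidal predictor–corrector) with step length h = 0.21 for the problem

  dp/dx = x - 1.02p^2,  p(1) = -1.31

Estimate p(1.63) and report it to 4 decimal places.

-2.2770

Heun: k1 = f(x_n, p_n); k2 = f(x_n + h, p_n + h·k1); p_{n+1} = p_n + (h/2)·(k1 + k2).
x=1.000000, p=-1.310000:
  k1 = f(1.000000, -1.310000) = -0.750422
  k2 = f(1.210000, -1.467589) = -0.986893
  p ← -1.310000 + (0.21/2)·(-0.750422 + (-0.986893)) = -1.492418
x=1.210000, p=-1.492418:
  k1 = f(1.210000, -1.492418) = -1.061858
  k2 = f(1.420000, -1.715408) = -1.581478
  p ← -1.492418 + (0.21/2)·(-1.061858 + (-1.581478)) = -1.769968
x=1.420000, p=-1.769968:
  k1 = f(1.420000, -1.769968) = -1.775443
  k2 = f(1.630000, -2.142811) = -3.053474
  p ← -1.769968 + (0.21/2)·(-1.775443 + (-3.053474)) = -2.277005
p(1.63) ≈ -2.2770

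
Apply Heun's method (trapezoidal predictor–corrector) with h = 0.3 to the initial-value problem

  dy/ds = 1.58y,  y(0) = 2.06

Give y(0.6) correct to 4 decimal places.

Heun: k1 = f(s_n, y_n); k2 = f(s_n + h, y_n + h·k1); y_{n+1} = y_n + (h/2)·(k1 + k2).
s=0.000000, y=2.060000:
  k1 = f(0.000000, 2.060000) = 3.254800
  k2 = f(0.300000, 3.036440) = 4.797575
  y ← 2.060000 + (0.3/2)·(3.254800 + 4.797575) = 3.267856
s=0.300000, y=3.267856:
  k1 = f(0.300000, 3.267856) = 5.163213
  k2 = f(0.600000, 4.816820) = 7.610576
  y ← 3.267856 + (0.3/2)·(5.163213 + 7.610576) = 5.183925
y(0.6) ≈ 5.1839

5.1839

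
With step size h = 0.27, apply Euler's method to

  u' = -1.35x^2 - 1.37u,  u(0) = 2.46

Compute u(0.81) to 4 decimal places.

0.4924

Euler: u_{n+1} = u_n + h·f(x_n, u_n).
x=0.000000, u=2.460000: f=-3.370200 → u ← 2.460000 + 0.27·(-3.370200) = 1.550046
x=0.270000, u=1.550046: f=-2.221978 → u ← 1.550046 + 0.27·(-2.221978) = 0.950112
x=0.540000, u=0.950112: f=-1.695313 → u ← 0.950112 + 0.27·(-1.695313) = 0.492377
u(0.81) ≈ 0.4924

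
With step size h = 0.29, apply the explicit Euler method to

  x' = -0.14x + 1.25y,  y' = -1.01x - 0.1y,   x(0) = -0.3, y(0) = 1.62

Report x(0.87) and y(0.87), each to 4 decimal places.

1.4061, 1.2203

Euler on (x,y): x_{n+1} = x_n + h·x', y_{n+1} = y_n + h·y'.
0.000000: (-0.300000, 1.620000); f=(2.067000, 0.141000) → (0.299430, 1.660890)
0.290000: (0.299430, 1.660890); f=(2.034192, -0.468513) → (0.889346, 1.525021)
0.580000: (0.889346, 1.525021); f=(1.781768, -1.050741) → (1.406058, 1.220306)
(x(0.87), y(0.87)) ≈ (1.4061, 1.2203)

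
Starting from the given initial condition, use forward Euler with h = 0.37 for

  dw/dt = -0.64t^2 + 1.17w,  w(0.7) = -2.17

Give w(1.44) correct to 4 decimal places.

Euler: w_{n+1} = w_n + h·f(t_n, w_n).
t=0.700000, w=-2.170000: f=-2.852500 → w ← -2.170000 + 0.37·(-2.852500) = -3.225425
t=1.070000, w=-3.225425: f=-4.506483 → w ← -3.225425 + 0.37·(-4.506483) = -4.892824
w(1.44) ≈ -4.8928

-4.8928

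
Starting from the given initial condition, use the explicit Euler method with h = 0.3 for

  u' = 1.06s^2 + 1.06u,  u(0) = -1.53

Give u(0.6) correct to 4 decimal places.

-2.6292

Euler: u_{n+1} = u_n + h·f(s_n, u_n).
s=0.000000, u=-1.530000: f=-1.621800 → u ← -1.530000 + 0.3·(-1.621800) = -2.016540
s=0.300000, u=-2.016540: f=-2.042132 → u ← -2.016540 + 0.3·(-2.042132) = -2.629180
u(0.6) ≈ -2.6292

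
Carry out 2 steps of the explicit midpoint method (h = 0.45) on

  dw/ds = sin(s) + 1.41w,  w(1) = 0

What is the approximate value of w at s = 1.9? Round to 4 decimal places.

1.5870

Midpoint: k1 = f(s_n, w_n); k2 = f(s_n + h/2, w_n + (h/2)·k1); w_{n+1} = w_n + h·k2.
s=1.000000, w=0.000000:
  k1 = f(1.000000, 0.000000) = 0.841471
  k2 = f(1.225000, 0.189331) = 1.207763
  w ← 0.000000 + 0.45·1.207763 = 0.543493
s=1.450000, w=0.543493:
  k1 = f(1.450000, 0.543493) = 1.759038
  k2 = f(1.675000, 0.939277) = 2.318956
  w ← 0.543493 + 0.45·2.318956 = 1.587023
w(1.9) ≈ 1.5870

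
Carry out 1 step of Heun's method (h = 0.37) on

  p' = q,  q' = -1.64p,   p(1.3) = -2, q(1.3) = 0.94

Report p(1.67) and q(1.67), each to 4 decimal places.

Heun on (p,q): k1 = f(s_n, state_n); k2 = f(s_n + h, state_n + h·k1); state_{n+1} = state_n + (h/2)·(k1 + k2).
1.300000: (-2.000000, 0.940000)
  k1 = (0.940000, 3.280000)
  predictor → (-1.652200, 2.153600)
  k2 = (2.153600, 2.709608)
  → (-1.427684, 2.048077)
(p(1.67), q(1.67)) ≈ (-1.4277, 2.0481)

-1.4277, 2.0481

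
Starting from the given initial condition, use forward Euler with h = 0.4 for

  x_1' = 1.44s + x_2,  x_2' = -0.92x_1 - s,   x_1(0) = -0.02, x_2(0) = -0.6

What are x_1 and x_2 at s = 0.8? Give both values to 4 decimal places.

-0.2667, -0.6570

Euler on (x_1,x_2): x_1_{n+1} = x_1_n + h·x_1', x_2_{n+1} = x_2_n + h·x_2'.
0.000000: (-0.020000, -0.600000); f=(-0.600000, 0.018400) → (-0.260000, -0.592640)
0.400000: (-0.260000, -0.592640); f=(-0.016640, -0.160800) → (-0.266656, -0.656960)
(x_1(0.8), x_2(0.8)) ≈ (-0.2667, -0.6570)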